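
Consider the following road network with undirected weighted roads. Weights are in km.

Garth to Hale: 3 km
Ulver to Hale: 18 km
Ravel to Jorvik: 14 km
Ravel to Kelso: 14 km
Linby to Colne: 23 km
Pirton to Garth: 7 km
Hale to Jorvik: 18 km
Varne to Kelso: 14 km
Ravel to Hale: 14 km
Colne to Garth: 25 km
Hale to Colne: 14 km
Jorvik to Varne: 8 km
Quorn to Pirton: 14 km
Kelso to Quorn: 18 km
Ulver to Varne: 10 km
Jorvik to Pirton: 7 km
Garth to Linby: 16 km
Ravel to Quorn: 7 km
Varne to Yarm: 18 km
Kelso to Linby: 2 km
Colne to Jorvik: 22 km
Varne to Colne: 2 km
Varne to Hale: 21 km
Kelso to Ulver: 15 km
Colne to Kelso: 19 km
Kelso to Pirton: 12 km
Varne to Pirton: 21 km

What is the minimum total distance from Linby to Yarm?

34 km

Shortest distances from Linby:
Linby: 0
Kelso: 2  (via Linby)
Pirton: 14  (via Kelso)
Ravel: 16  (via Kelso)
Garth: 16  (via Linby)
Varne: 16  (via Kelso)
Ulver: 17  (via Kelso)
Colne: 18  (via Varne)
Hale: 19  (via Garth)
Quorn: 20  (via Kelso)
Jorvik: 21  (via Pirton)
Yarm: 34  (via Varne)
Shortest route: Linby–Kelso–Varne–Yarm = 34 km.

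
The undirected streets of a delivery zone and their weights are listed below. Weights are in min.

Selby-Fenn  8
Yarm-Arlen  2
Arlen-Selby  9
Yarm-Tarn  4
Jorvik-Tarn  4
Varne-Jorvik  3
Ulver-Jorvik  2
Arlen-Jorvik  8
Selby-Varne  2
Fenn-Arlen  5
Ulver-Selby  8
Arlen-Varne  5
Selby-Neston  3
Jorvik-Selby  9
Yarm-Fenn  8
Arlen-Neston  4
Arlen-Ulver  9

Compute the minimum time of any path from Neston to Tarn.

10 min

Shortest distances from Neston:
Neston: 0
Selby: 3  (via Neston)
Arlen: 4  (via Neston)
Varne: 5  (via Selby)
Yarm: 6  (via Arlen)
Jorvik: 8  (via Varne)
Fenn: 9  (via Arlen)
Ulver: 10  (via Jorvik)
Tarn: 10  (via Yarm)
Shortest route: Neston → Arlen → Yarm → Tarn = 10 min.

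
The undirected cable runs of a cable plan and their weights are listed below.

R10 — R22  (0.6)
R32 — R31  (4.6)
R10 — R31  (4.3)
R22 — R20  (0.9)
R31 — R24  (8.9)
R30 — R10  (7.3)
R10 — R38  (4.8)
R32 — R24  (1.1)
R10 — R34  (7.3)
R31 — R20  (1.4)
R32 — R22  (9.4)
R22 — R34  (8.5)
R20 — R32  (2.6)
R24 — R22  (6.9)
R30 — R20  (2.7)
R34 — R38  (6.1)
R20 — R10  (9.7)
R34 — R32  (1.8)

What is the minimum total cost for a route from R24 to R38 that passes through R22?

10

Shortest R24→R22: R24 → R32 → R20 → R22 = 4.6
Shortest R22→R38: R22 → R10 → R38 = 5.4
Total via R22: 4.6 + 5.4 = 10.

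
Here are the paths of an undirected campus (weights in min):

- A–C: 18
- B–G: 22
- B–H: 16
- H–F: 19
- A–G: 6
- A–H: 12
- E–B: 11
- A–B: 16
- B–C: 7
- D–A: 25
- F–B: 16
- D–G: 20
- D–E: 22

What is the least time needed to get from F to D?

49 min

Shortest distances from F:
F: 0
B: 16  (via F)
H: 19  (via F)
C: 23  (via B)
E: 27  (via B)
A: 31  (via H)
G: 37  (via A)
D: 49  (via E)
Shortest route: F → B → E → D = 49 min.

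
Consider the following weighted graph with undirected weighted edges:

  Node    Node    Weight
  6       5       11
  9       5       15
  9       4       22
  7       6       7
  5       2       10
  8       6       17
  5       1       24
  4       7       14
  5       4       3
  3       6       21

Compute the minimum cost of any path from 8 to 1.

52

Compare a few routes:
8 → 6 → 7 → 4 → 5 → 1: 17+7+14+3+24 = 65
8 → 6 → 5 → 1: 17+11+24 = 52
Cheapest is 8 → 6 → 5 → 1 at 52.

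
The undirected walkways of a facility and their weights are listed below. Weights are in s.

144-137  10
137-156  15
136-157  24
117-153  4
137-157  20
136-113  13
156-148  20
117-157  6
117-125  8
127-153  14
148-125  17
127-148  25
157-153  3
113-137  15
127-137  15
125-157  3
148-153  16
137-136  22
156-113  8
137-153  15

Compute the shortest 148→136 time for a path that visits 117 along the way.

50 s

Best 148 to 117: 148–153–117 costing 20
Best 117 to 136: 117–157–136 costing 30
Total via 117: 20 + 30 = 50 s.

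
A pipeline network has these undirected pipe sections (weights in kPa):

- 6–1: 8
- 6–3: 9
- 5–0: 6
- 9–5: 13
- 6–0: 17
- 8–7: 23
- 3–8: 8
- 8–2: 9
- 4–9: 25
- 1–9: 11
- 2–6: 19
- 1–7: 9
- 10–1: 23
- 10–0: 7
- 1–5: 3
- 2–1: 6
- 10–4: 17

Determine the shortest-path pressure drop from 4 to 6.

41 kPa

Enumerating some paths:
4–10–0–6: 17+7+17 = 41
4–10–1–6: 17+23+8 = 48
4–9–1–6: 25+11+8 = 44
Cheapest is 4–10–0–6 at 41 kPa.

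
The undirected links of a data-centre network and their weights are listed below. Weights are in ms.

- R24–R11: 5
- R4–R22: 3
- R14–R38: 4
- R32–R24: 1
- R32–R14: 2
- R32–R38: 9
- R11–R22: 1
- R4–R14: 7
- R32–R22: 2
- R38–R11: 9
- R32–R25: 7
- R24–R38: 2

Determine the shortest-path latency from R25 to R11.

Compare a few routes:
R25 - R32 - R22 - R11: 7+2+1 = 10
R25 - R32 - R14 - R38 - R24 - R11: 7+2+4+2+5 = 20
R25 - R32 - R24 - R11: 7+1+5 = 13
R25 - R32 - R24 - R38 - R11: 7+1+2+9 = 19
Cheapest is R25 - R32 - R22 - R11 at 10 ms.

10 ms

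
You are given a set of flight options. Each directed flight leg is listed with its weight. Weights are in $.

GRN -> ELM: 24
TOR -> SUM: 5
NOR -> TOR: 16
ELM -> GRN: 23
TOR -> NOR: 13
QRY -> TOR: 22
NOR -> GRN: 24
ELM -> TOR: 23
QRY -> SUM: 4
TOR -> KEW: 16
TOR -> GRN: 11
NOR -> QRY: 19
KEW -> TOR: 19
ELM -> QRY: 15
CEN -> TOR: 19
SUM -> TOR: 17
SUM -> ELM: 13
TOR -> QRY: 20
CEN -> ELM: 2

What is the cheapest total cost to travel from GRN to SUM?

Candidate routes:
GRN → ELM → TOR → SUM: 24+23+5 = 52
GRN → ELM → QRY → SUM: 24+15+4 = 43
Cheapest is GRN → ELM → QRY → SUM at $43.

$43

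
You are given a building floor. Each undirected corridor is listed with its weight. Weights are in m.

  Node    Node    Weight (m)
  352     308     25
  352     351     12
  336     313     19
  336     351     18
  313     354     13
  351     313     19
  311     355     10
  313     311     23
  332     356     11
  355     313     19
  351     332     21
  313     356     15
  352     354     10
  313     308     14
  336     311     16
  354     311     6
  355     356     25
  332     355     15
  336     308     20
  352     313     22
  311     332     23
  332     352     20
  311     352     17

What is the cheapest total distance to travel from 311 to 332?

Running Dijkstra from 311:
311: 0
354: 6  (via 311)
355: 10  (via 311)
352: 16  (via 354)
336: 16  (via 311)
313: 19  (via 354)
332: 23  (via 311)
Shortest route: 311 → 332 = 23 m.

23 m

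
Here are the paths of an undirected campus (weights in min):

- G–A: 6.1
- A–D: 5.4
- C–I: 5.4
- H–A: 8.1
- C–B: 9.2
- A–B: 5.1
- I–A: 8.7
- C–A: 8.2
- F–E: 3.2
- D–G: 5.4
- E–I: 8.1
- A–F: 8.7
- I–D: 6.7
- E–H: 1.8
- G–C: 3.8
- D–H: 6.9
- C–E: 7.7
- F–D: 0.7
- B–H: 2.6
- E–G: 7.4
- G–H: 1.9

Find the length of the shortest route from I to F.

7.4 min

Settle nodes by increasing distance from I:
I: 0
C: 5.4  (via I)
D: 6.7  (via I)
F: 7.4  (via D)
Shortest route: I–D–F = 7.4 min.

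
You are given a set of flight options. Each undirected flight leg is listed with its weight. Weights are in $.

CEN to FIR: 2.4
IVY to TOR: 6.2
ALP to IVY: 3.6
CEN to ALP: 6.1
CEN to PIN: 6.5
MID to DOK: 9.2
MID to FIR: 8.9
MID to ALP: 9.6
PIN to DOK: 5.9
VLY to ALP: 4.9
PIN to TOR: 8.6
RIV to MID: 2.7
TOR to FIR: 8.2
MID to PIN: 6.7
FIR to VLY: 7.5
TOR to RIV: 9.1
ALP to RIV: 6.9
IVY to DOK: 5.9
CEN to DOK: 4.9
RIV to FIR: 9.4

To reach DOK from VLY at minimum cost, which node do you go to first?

ALP

Candidate routes:
VLY–ALP–IVY–DOK: 4.9+3.6+5.9 = 14.4
VLY–FIR–CEN–DOK: 7.5+2.4+4.9 = 14.8
VLY–ALP–CEN–DOK: 4.9+6.1+4.9 = 15.9
VLY–FIR–CEN–PIN–DOK: 7.5+2.4+6.5+5.9 = 22.3
The minimum is $14.4 via VLY–ALP–IVY–DOK.
So from VLY the first move is to ALP.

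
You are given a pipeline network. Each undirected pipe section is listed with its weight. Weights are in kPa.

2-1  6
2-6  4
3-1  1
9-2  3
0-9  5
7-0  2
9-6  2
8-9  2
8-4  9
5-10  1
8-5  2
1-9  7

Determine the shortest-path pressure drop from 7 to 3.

15 kPa

Enumerating some paths:
7–0–9–1–3: 2+5+7+1 = 15
7–0–9–2–1–3: 2+5+3+6+1 = 17
Cheapest is 7–0–9–1–3 at 15 kPa.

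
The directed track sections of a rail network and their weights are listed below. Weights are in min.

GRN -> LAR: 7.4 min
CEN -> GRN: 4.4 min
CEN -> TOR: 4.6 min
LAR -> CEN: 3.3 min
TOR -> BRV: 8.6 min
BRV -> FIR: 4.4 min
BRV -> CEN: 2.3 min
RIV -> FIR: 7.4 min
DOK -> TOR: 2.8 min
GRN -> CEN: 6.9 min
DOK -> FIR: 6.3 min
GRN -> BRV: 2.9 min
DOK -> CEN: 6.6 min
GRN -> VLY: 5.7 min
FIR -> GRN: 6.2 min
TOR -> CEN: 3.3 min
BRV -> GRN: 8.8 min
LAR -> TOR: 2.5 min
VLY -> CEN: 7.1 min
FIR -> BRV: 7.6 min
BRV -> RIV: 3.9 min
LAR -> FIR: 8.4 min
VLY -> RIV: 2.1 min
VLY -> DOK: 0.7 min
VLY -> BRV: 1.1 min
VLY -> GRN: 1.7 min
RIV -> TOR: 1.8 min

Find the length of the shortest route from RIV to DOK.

Shortest distances from RIV:
RIV: 0
TOR: 1.8  (via RIV)
CEN: 5.1  (via TOR)
FIR: 7.4  (via RIV)
GRN: 9.5  (via CEN)
BRV: 10.4  (via TOR)
VLY: 15.2  (via GRN)
DOK: 15.9  (via VLY)
Shortest route: RIV → TOR → CEN → GRN → VLY → DOK = 15.9 min.

15.9 min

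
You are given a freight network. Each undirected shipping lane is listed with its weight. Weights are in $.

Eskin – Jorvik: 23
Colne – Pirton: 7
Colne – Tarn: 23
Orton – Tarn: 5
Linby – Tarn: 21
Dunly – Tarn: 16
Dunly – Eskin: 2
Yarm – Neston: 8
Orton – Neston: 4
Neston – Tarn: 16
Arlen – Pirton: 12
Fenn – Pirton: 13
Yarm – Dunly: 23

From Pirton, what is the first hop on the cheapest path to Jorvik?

Enumerating some paths:
Pirton → Colne → Tarn → Orton → Neston → Yarm → Dunly → Eskin → Jorvik: 7+23+5+4+8+23+2+23 = 95
Pirton → Colne → Tarn → Dunly → Eskin → Jorvik: 7+23+16+2+23 = 71
The minimum is $71 via Pirton → Colne → Tarn → Dunly → Eskin → Jorvik.
So from Pirton the first move is to Colne.

Colne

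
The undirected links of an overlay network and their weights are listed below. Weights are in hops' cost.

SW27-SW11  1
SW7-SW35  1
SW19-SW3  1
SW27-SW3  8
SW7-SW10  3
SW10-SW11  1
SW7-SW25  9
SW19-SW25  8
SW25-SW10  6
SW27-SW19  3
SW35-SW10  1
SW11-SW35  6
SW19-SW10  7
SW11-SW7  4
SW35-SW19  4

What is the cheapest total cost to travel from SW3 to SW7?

6 hops' cost

Candidate routes:
SW3 → SW19 → SW35 → SW7: 1+4+1 = 6
SW3 → SW19 → SW27 → SW11 → SW10 → SW35 → SW7: 1+3+1+1+1+1 = 8
The minimum is 6 hops' cost via SW3 → SW19 → SW35 → SW7.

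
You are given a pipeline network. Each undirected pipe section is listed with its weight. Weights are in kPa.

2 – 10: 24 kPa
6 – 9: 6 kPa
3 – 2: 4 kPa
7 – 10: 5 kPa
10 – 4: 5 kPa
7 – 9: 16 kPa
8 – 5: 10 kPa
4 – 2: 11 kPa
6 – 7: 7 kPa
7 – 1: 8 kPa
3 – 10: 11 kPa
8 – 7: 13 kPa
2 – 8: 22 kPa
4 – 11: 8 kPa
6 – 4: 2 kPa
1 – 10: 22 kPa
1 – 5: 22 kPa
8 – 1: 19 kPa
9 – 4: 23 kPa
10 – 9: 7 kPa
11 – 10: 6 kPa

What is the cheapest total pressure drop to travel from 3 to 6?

17 kPa

Running Dijkstra from 3:
3: 0
2: 4  (via 3)
10: 11  (via 3)
4: 15  (via 2)
7: 16  (via 10)
6: 17  (via 4)
Shortest route: 3 → 2 → 4 → 6 = 17 kPa.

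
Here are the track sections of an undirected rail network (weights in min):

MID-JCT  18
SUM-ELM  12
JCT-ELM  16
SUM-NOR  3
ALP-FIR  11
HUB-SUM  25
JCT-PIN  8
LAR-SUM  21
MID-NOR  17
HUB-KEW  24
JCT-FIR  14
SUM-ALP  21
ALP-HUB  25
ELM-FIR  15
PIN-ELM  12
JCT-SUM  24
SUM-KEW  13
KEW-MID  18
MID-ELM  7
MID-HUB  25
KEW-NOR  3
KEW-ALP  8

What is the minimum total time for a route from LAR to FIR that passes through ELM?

Best LAR to ELM: LAR–SUM–ELM costing 33
Best ELM to FIR: ELM–FIR costing 15
Total via ELM: 33 + 15 = 48 min.

48 min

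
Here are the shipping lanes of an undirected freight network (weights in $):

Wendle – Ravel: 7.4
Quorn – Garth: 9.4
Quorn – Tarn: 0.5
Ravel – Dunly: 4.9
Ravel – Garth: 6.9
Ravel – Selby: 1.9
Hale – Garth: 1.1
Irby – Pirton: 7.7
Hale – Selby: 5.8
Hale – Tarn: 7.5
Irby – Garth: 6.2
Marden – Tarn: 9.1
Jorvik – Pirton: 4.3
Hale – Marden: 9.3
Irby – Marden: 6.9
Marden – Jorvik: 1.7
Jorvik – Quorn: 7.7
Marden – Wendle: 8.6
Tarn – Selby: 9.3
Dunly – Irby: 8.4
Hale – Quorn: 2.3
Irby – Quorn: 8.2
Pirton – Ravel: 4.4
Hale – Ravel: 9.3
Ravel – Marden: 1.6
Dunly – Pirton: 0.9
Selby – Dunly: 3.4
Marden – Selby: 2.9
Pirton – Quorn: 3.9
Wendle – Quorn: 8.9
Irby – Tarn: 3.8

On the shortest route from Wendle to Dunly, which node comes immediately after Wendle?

Ravel

Candidate routes:
Wendle → Ravel → Dunly: 7.4+4.9 = 12.3
Wendle → Ravel → Selby → Dunly: 7.4+1.9+3.4 = 12.7
Wendle → Ravel → Pirton → Dunly: 7.4+4.4+0.9 = 12.7
Cheapest is Wendle → Ravel → Dunly at $12.3.
So from Wendle the first move is to Ravel.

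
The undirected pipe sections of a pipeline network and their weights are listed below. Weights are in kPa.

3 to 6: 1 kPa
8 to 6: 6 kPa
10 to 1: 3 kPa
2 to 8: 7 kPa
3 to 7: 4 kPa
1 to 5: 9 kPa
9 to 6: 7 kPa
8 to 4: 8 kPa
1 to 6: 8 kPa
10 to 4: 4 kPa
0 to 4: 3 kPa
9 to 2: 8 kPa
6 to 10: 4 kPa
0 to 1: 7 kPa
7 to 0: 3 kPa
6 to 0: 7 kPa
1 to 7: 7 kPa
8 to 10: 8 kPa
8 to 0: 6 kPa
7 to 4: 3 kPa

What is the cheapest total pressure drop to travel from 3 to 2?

Shortest distances from 3:
3: 0
6: 1  (via 3)
7: 4  (via 3)
10: 5  (via 6)
0: 7  (via 7)
4: 7  (via 7)
8: 7  (via 6)
1: 8  (via 10)
9: 8  (via 6)
2: 14  (via 8)
Shortest route: 3–6–8–2 = 14 kPa.

14 kPa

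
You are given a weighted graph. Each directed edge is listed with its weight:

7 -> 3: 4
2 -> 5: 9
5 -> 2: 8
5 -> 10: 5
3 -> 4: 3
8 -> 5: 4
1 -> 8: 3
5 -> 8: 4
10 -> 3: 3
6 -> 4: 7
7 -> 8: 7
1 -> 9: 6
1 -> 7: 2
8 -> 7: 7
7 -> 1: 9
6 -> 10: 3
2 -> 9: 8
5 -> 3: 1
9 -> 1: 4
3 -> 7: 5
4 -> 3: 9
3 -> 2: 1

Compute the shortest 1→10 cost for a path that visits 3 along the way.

21

Best 1 to 3: 1–7–3 costing 6
Best 3 to 10: 3–2–5–10 costing 15
Total via 3: 6 + 15 = 21.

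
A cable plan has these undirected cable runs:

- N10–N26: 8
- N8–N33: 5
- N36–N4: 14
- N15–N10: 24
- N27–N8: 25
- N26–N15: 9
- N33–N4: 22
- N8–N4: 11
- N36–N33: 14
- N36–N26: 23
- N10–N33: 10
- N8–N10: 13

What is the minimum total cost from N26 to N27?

46

Shortest distances from N26:
N26: 0
N10: 8  (via N26)
N15: 9  (via N26)
N33: 18  (via N10)
N8: 21  (via N10)
N36: 23  (via N26)
N4: 32  (via N8)
N27: 46  (via N8)
Shortest route: N26 → N10 → N8 → N27 = 46.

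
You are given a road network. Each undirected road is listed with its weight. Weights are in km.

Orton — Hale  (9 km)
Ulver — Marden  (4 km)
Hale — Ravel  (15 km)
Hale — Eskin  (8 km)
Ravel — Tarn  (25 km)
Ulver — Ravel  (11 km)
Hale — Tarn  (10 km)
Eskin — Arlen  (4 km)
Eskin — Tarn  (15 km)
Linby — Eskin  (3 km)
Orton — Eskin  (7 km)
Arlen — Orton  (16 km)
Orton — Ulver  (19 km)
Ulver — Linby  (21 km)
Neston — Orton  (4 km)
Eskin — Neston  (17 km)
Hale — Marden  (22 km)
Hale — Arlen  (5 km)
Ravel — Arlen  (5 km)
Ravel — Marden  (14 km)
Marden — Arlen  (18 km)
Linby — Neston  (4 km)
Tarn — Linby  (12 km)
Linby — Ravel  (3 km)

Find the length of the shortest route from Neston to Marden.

21 km

Candidate routes:
Neston–Linby–Ravel–Ulver–Marden: 4+3+11+4 = 22
Neston–Linby–Ravel–Marden: 4+3+14 = 21
Cheapest is Neston–Linby–Ravel–Marden at 21 km.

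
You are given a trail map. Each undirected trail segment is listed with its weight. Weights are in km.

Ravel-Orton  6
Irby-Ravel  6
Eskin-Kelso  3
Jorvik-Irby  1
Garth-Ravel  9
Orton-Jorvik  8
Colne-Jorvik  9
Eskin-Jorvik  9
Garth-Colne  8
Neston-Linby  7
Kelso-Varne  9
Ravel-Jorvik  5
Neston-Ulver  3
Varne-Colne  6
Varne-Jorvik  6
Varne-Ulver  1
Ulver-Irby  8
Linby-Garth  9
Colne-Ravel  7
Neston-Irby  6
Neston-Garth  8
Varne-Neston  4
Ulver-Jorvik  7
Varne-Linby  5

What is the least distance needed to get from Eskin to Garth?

Enumerating some paths:
Eskin - Kelso - Varne - Ulver - Neston - Garth: 3+9+1+3+8 = 24
Eskin - Jorvik - Ravel - Garth: 9+5+9 = 23
Eskin - Jorvik - Irby - Neston - Garth: 9+1+6+8 = 24
Eskin - Kelso - Varne - Neston - Garth: 3+9+4+8 = 24
The minimum is 23 km via Eskin - Jorvik - Ravel - Garth.

23 km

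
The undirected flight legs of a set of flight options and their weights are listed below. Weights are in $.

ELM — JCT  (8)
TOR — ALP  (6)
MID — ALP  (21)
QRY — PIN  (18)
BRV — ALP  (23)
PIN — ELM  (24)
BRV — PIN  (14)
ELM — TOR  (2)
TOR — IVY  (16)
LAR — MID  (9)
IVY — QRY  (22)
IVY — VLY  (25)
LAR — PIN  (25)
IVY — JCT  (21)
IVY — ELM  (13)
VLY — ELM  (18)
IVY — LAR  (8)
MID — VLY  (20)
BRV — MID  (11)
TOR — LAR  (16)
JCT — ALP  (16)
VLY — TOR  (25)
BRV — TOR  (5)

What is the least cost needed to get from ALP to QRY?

Shortest distances from ALP:
ALP: 0
TOR: 6  (via ALP)
ELM: 8  (via TOR)
BRV: 11  (via TOR)
JCT: 16  (via ALP)
MID: 21  (via ALP)
IVY: 21  (via ELM)
LAR: 22  (via TOR)
PIN: 25  (via BRV)
VLY: 26  (via ELM)
QRY: 43  (via IVY)
Shortest route: ALP–TOR–ELM–IVY–QRY = $43.

$43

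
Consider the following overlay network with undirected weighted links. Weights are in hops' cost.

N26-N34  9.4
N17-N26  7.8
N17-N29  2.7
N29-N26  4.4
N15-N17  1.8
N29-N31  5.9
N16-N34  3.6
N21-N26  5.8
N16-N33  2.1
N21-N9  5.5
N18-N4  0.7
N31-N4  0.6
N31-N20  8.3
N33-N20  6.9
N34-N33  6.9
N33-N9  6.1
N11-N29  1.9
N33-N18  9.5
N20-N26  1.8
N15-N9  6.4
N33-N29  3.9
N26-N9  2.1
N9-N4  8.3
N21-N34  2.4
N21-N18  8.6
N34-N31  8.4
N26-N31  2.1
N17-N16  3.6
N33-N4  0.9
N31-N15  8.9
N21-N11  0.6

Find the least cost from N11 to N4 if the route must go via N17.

Best N11 to N17: N11–N29–N17 costing 4.6
Best N17 to N4: N17–N16–N33–N4 costing 6.6
Total via N17: 4.6 + 6.6 = 11.2 hops' cost.

11.2 hops' cost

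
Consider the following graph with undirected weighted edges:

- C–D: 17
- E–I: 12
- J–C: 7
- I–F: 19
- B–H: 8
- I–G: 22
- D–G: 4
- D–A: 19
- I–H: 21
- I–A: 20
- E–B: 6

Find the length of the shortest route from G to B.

Shortest distances from G:
G: 0
D: 4  (via G)
C: 21  (via D)
I: 22  (via G)
A: 23  (via D)
J: 28  (via C)
E: 34  (via I)
B: 40  (via E)
Shortest route: G–I–E–B = 40.

40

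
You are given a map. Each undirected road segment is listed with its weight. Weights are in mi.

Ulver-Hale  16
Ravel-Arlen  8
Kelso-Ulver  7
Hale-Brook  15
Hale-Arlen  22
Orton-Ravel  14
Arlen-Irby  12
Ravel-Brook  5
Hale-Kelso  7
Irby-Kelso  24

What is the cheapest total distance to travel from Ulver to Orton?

Settle nodes by increasing distance from Ulver:
Ulver: 0
Kelso: 7  (via Ulver)
Hale: 14  (via Kelso)
Brook: 29  (via Hale)
Irby: 31  (via Kelso)
Ravel: 34  (via Brook)
Arlen: 36  (via Hale)
Orton: 48  (via Ravel)
Shortest route: Ulver–Kelso–Hale–Brook–Ravel–Orton = 48 mi.

48 mi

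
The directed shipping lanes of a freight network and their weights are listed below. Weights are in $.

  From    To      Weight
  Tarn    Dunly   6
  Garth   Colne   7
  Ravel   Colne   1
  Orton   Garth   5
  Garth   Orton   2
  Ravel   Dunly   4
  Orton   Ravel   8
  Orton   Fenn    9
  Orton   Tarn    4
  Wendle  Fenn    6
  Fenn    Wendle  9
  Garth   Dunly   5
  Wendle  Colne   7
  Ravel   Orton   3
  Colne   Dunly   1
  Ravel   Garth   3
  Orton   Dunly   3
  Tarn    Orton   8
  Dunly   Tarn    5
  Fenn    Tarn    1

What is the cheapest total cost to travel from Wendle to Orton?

Candidate routes:
Wendle → Fenn → Tarn → Orton: 6+1+8 = 15
Wendle → Colne → Dunly → Tarn → Orton: 7+1+5+8 = 21
The minimum is $15 via Wendle → Fenn → Tarn → Orton.

$15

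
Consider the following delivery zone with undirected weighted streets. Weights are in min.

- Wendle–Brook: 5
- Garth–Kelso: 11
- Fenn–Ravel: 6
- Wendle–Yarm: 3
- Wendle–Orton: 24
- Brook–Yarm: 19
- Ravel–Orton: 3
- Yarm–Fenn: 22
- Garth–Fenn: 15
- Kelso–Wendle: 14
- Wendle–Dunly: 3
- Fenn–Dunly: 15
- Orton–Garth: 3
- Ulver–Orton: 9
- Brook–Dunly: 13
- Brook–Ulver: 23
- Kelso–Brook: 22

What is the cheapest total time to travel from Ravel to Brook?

29 min

Running Dijkstra from Ravel:
Ravel: 0
Orton: 3  (via Ravel)
Fenn: 6  (via Ravel)
Garth: 6  (via Orton)
Ulver: 12  (via Orton)
Kelso: 17  (via Garth)
Dunly: 21  (via Fenn)
Wendle: 24  (via Dunly)
Yarm: 27  (via Wendle)
Brook: 29  (via Wendle)
Shortest route: Ravel → Fenn → Dunly → Wendle → Brook = 29 min.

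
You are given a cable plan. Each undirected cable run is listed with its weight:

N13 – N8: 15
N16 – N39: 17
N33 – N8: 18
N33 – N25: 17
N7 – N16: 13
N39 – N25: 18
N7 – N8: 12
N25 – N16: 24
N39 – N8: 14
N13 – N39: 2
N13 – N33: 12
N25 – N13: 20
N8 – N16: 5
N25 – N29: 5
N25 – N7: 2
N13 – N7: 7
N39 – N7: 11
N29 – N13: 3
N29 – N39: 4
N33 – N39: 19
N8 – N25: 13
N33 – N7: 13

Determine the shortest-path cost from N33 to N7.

Settle nodes by increasing distance from N33:
N33: 0
N13: 12  (via N33)
N7: 13  (via N33)
Shortest route: N33 → N7 = 13.

13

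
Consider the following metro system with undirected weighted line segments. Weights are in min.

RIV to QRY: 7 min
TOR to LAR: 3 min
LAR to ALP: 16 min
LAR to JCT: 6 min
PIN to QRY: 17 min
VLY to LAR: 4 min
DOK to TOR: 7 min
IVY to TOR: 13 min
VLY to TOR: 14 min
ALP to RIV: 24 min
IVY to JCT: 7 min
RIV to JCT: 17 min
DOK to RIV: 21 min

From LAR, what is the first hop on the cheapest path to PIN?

JCT

Enumerating some paths:
LAR–TOR–DOK–RIV–QRY–PIN: 3+7+21+7+17 = 55
LAR–ALP–RIV–QRY–PIN: 16+24+7+17 = 64
LAR–JCT–RIV–QRY–PIN: 6+17+7+17 = 47
LAR–TOR–IVY–JCT–RIV–QRY–PIN: 3+13+7+17+7+17 = 64
Cheapest is LAR–JCT–RIV–QRY–PIN at 47 min.
So from LAR the first move is to JCT.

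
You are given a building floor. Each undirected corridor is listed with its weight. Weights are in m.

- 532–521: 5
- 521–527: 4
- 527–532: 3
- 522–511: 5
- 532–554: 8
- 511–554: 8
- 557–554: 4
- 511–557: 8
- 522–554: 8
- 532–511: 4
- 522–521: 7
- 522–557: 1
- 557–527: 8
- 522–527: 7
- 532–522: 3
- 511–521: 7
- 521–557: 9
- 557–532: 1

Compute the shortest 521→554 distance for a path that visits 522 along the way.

Shortest 521→522: 521 → 522 = 7
Shortest 522→554: 522 → 557 → 554 = 5
Total via 522: 7 + 5 = 12 m.

12 m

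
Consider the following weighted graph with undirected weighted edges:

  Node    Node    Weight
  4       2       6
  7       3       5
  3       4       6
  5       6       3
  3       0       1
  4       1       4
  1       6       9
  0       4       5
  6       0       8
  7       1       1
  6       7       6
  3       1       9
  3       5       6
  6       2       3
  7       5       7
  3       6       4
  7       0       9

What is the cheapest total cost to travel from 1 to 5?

Shortest distances from 1:
1: 0
7: 1  (via 1)
4: 4  (via 1)
3: 6  (via 7)
0: 7  (via 3)
6: 7  (via 7)
5: 8  (via 7)
Shortest route: 1 → 7 → 5 = 8.

8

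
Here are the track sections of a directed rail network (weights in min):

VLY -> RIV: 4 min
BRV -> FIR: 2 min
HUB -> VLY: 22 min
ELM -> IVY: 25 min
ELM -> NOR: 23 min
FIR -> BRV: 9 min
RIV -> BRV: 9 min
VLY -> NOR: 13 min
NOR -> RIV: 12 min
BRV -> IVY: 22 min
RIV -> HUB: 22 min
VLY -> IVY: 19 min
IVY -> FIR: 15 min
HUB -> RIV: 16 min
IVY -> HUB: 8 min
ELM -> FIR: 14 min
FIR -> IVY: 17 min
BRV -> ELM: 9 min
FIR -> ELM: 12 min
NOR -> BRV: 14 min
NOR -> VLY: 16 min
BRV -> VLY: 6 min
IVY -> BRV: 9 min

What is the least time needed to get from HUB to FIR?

27 min

Running Dijkstra from HUB:
HUB: 0
RIV: 16  (via HUB)
VLY: 22  (via HUB)
BRV: 25  (via RIV)
FIR: 27  (via BRV)
Shortest route: HUB–RIV–BRV–FIR = 27 min.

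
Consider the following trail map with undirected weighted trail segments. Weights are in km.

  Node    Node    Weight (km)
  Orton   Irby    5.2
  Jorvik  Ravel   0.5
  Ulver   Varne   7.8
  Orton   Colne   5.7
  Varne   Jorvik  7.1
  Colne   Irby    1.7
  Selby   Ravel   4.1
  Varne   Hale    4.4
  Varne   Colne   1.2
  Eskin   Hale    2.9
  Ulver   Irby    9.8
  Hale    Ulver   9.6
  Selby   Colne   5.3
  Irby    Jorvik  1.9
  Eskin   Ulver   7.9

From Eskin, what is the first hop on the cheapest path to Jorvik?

Compare a few routes:
Eskin–Hale–Varne–Colne–Irby–Jorvik: 2.9+4.4+1.2+1.7+1.9 = 12.1
Eskin–Hale–Varne–Colne–Selby–Ravel–Jorvik: 2.9+4.4+1.2+5.3+4.1+0.5 = 18.4
Eskin–Hale–Varne–Jorvik: 2.9+4.4+7.1 = 14.4
Eskin–Ulver–Irby–Jorvik: 7.9+9.8+1.9 = 19.6
Cheapest is Eskin–Hale–Varne–Colne–Irby–Jorvik at 12.1 km.
So from Eskin the first move is to Hale.

Hale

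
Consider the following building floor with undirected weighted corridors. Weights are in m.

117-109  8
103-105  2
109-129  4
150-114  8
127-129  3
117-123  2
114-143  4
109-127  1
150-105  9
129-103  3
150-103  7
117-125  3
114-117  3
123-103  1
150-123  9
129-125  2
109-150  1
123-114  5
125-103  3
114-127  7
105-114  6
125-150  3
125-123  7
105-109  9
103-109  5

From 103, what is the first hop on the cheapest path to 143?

123

Candidate routes:
103 → 123 → 114 → 143: 1+5+4 = 10
103 → 125 → 117 → 114 → 143: 3+3+3+4 = 13
103 → 105 → 114 → 143: 2+6+4 = 12
The minimum is 10 m via 103 → 123 → 114 → 143.
So from 103 the first move is to 123.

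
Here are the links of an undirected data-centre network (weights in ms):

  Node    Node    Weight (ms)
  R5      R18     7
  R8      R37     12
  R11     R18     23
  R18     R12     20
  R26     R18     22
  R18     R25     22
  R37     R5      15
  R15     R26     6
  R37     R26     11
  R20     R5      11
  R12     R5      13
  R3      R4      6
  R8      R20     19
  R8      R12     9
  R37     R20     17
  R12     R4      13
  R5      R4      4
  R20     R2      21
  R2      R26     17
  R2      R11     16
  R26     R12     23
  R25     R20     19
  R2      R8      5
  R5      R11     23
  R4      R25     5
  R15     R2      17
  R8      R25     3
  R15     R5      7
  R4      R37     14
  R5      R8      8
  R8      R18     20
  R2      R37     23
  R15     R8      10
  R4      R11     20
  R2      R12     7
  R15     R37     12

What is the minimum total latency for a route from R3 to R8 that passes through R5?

18 ms

Shortest R3→R5: R3–R4–R5 = 10
Shortest R5→R8: R5–R8 = 8
Total via R5: 10 + 8 = 18 ms.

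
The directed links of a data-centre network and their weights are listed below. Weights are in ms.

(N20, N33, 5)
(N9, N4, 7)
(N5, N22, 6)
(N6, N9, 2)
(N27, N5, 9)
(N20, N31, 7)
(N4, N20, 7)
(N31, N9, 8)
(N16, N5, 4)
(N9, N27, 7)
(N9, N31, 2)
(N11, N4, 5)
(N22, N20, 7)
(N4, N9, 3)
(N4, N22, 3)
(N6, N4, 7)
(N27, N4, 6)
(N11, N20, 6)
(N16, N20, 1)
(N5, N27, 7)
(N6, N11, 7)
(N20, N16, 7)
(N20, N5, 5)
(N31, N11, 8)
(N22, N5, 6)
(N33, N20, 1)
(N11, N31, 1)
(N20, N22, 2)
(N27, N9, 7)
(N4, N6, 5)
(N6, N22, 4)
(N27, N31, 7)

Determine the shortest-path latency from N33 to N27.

Compare a few routes:
N33 - N20 - N5 - N27: 1+5+7 = 13
N33 - N20 - N31 - N9 - N27: 1+7+8+7 = 23
N33 - N20 - N22 - N5 - N27: 1+2+6+7 = 16
N33 - N20 - N16 - N5 - N27: 1+7+4+7 = 19
Cheapest is N33 - N20 - N5 - N27 at 13 ms.

13 ms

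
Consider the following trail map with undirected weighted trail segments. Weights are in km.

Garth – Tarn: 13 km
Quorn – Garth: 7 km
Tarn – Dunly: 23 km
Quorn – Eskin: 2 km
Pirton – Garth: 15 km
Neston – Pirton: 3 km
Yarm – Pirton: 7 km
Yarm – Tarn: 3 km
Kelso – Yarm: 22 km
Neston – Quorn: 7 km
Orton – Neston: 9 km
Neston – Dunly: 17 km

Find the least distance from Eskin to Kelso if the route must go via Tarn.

Shortest Eskin→Tarn: Eskin–Quorn–Garth–Tarn = 22
Best Tarn to Kelso: Tarn–Yarm–Kelso costing 25
Total via Tarn: 22 + 25 = 47 km.

47 km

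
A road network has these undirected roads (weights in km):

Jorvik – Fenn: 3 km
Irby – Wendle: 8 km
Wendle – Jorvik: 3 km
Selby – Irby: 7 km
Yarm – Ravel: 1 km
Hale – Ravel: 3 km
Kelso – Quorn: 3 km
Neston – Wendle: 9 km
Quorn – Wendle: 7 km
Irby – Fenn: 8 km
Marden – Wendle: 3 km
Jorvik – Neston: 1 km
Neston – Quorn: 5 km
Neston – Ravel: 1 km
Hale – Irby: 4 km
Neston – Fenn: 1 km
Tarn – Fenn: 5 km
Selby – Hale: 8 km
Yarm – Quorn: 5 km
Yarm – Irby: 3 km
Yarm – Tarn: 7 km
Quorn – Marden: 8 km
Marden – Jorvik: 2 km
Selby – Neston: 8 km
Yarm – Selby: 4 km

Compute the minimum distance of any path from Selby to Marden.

9 km

Compare a few routes:
Selby–Yarm–Ravel–Neston–Fenn–Jorvik–Marden: 4+1+1+1+3+2 = 12
Selby–Yarm–Ravel–Neston–Jorvik–Marden: 4+1+1+1+2 = 9
Selby–Neston–Jorvik–Marden: 8+1+2 = 11
The minimum is 9 km via Selby–Yarm–Ravel–Neston–Jorvik–Marden.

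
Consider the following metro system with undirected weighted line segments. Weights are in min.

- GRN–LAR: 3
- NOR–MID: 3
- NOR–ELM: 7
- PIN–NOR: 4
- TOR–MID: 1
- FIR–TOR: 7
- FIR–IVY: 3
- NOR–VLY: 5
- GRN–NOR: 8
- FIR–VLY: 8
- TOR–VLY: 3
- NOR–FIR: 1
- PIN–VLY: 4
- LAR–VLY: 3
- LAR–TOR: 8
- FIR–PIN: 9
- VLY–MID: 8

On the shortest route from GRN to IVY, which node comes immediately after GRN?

Enumerating some paths:
GRN - LAR - VLY - NOR - FIR - IVY: 3+3+5+1+3 = 15
GRN - LAR - VLY - TOR - MID - NOR - FIR - IVY: 3+3+3+1+3+1+3 = 17
GRN - NOR - FIR - IVY: 8+1+3 = 12
GRN - LAR - VLY - FIR - IVY: 3+3+8+3 = 17
Cheapest is GRN - NOR - FIR - IVY at 12 min.
So from GRN the first move is to NOR.

NOR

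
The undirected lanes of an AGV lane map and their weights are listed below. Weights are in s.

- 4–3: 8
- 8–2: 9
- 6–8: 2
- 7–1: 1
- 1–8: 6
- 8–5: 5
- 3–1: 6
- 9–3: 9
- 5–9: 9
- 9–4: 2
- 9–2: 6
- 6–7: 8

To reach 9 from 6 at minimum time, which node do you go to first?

Compare a few routes:
6 → 8 → 5 → 9: 2+5+9 = 16
6 → 8 → 1 → 3 → 9: 2+6+6+9 = 23
6 → 8 → 2 → 9: 2+9+6 = 17
Cheapest is 6 → 8 → 5 → 9 at 16 s.
So from 6 the first move is to 8.

8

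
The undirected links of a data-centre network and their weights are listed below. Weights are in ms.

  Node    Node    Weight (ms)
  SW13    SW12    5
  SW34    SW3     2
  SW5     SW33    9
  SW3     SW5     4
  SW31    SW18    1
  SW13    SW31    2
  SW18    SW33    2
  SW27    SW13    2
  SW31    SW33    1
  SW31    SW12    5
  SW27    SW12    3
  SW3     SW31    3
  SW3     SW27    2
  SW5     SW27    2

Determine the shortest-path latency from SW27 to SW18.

5 ms

Shortest distances from SW27:
SW27: 0
SW5: 2  (via SW27)
SW13: 2  (via SW27)
SW3: 2  (via SW27)
SW12: 3  (via SW27)
SW34: 4  (via SW3)
SW31: 4  (via SW13)
SW18: 5  (via SW31)
Shortest route: SW27–SW13–SW31–SW18 = 5 ms.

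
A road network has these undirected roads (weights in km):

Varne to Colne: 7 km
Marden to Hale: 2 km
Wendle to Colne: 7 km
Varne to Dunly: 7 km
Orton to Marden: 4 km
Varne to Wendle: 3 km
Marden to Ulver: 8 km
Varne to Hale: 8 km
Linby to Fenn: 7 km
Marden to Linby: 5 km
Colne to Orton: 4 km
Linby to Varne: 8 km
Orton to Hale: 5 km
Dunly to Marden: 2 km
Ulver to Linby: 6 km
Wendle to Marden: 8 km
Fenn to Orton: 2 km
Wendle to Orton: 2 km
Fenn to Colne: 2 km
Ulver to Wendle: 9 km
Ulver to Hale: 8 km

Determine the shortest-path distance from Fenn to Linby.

Compare a few routes:
Fenn → Linby: 7 = 7
Fenn → Orton → Hale → Marden → Linby: 2+5+2+5 = 14
Fenn → Orton → Marden → Linby: 2+4+5 = 11
Cheapest is Fenn → Linby at 7 km.

7 km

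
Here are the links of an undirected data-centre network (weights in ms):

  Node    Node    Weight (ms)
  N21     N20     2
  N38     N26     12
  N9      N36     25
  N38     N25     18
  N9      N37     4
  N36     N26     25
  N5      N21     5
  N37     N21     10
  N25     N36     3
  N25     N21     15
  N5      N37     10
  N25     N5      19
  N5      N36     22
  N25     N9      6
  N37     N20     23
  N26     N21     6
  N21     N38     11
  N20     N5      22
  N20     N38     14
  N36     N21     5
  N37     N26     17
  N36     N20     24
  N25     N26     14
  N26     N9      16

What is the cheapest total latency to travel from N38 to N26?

12 ms

Compare a few routes:
N38–N26: 12 = 12
N38–N21–N26: 11+6 = 17
The minimum is 12 ms via N38–N26.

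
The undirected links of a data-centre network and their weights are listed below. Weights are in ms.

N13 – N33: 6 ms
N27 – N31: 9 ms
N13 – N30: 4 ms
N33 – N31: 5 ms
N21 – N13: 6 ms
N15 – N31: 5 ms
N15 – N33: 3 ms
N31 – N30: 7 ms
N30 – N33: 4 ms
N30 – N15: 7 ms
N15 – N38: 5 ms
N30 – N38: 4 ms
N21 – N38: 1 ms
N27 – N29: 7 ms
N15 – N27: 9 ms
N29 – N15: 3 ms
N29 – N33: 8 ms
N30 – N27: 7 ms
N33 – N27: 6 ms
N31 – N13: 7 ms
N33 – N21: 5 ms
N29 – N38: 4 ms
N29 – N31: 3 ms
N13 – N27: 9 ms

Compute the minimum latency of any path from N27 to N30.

7 ms

Compare a few routes:
N27–N33–N30: 6+4 = 10
N27–N29–N38–N30: 7+4+4 = 15
N27–N13–N30: 9+4 = 13
N27–N30: 7 = 7
The minimum is 7 ms via N27–N30.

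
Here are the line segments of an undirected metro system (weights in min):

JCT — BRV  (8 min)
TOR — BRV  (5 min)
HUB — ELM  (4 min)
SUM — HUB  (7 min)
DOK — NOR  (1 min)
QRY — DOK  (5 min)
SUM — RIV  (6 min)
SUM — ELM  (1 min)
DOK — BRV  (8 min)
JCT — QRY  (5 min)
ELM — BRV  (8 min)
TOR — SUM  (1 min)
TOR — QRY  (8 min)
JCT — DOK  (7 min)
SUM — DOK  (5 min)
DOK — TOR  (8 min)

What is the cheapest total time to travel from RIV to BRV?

12 min

Candidate routes:
RIV–SUM–TOR–DOK–BRV: 6+1+8+8 = 23
RIV–SUM–DOK–BRV: 6+5+8 = 19
RIV–SUM–ELM–BRV: 6+1+8 = 15
RIV–SUM–TOR–BRV: 6+1+5 = 12
Cheapest is RIV–SUM–TOR–BRV at 12 min.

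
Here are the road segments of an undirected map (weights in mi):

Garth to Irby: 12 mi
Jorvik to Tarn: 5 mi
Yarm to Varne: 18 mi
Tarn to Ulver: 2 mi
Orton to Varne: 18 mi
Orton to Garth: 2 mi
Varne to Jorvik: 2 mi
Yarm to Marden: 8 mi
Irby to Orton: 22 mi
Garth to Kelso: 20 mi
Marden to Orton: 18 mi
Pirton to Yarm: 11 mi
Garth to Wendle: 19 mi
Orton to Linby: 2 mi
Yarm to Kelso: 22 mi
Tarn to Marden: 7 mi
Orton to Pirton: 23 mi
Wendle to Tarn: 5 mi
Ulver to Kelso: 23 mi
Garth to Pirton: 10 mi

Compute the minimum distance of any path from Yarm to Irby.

33 mi

Shortest distances from Yarm:
Yarm: 0
Marden: 8  (via Yarm)
Pirton: 11  (via Yarm)
Tarn: 15  (via Marden)
Ulver: 17  (via Tarn)
Varne: 18  (via Yarm)
Wendle: 20  (via Tarn)
Jorvik: 20  (via Tarn)
Garth: 21  (via Pirton)
Kelso: 22  (via Yarm)
Orton: 23  (via Garth)
Linby: 25  (via Orton)
Irby: 33  (via Garth)
Shortest route: Yarm–Pirton–Garth–Irby = 33 mi.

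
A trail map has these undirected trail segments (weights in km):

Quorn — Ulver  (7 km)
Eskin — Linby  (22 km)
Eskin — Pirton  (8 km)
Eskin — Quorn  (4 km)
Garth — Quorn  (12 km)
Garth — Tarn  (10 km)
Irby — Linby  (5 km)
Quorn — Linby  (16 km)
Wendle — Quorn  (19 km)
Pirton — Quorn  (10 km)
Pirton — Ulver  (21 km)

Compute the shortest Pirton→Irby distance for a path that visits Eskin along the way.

33 km

Shortest Pirton→Eskin: Pirton → Eskin = 8
Shortest Eskin→Irby: Eskin → Quorn → Linby → Irby = 25
Total via Eskin: 8 + 25 = 33 km.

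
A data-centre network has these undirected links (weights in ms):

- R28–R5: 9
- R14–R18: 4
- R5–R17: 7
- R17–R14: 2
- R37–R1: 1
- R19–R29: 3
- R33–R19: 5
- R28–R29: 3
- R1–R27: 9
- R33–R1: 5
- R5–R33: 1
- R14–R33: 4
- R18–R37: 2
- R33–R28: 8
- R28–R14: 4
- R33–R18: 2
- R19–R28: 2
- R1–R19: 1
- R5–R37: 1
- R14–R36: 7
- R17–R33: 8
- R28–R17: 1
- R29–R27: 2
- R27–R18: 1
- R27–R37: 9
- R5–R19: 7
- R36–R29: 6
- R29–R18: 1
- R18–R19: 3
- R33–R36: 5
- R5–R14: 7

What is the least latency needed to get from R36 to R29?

6 ms

Candidate routes:
R36 - R33 - R5 - R37 - R18 - R29: 5+1+1+2+1 = 10
R36 - R29: 6 = 6
R36 - R33 - R18 - R29: 5+2+1 = 8
The minimum is 6 ms via R36 - R29.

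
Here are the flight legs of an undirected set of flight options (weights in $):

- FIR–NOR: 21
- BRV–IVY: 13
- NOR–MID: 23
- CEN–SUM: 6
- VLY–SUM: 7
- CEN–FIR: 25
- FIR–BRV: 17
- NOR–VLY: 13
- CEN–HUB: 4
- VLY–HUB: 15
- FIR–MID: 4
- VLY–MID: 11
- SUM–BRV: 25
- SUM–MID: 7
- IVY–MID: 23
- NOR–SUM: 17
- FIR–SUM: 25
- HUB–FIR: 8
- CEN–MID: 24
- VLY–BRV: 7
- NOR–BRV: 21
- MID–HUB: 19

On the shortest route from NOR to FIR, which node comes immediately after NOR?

FIR

Candidate routes:
NOR → MID → FIR: 23+4 = 27
NOR → FIR: 21 = 21
NOR → VLY → MID → FIR: 13+11+4 = 28
The minimum is $21 via NOR → FIR.
So from NOR the first move is to FIR.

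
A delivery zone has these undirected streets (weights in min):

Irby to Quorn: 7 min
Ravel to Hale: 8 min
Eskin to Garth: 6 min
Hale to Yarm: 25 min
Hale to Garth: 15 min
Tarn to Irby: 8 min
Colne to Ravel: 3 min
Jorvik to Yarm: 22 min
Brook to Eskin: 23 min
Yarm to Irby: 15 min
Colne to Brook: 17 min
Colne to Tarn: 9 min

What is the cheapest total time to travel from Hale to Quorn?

Enumerating some paths:
Hale → Yarm → Irby → Quorn: 25+15+7 = 47
Hale → Ravel → Colne → Tarn → Irby → Quorn: 8+3+9+8+7 = 35
The minimum is 35 min via Hale → Ravel → Colne → Tarn → Irby → Quorn.

35 min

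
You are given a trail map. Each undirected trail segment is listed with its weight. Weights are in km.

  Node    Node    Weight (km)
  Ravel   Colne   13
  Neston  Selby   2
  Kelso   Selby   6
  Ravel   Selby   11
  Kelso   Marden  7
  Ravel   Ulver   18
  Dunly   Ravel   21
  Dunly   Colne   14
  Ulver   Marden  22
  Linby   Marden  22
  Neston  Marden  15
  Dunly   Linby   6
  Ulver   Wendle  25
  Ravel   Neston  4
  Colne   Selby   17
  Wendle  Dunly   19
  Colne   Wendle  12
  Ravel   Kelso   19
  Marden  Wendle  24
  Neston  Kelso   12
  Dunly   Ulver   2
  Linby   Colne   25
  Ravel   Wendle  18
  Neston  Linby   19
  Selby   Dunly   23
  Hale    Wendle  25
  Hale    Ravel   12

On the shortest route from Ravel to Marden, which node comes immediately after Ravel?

Enumerating some paths:
Ravel - Neston - Marden: 4+15 = 19
Ravel - Neston - Kelso - Marden: 4+12+7 = 23
The minimum is 19 km via Ravel - Neston - Marden.
So from Ravel the first move is to Neston.

Neston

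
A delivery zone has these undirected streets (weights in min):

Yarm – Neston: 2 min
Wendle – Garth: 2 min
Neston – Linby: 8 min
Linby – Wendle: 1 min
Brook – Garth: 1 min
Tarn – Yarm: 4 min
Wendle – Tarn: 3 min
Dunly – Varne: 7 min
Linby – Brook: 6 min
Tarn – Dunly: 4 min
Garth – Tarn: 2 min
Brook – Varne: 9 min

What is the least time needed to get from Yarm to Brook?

Candidate routes:
Yarm–Tarn–Wendle–Garth–Brook: 4+3+2+1 = 10
Yarm–Tarn–Garth–Brook: 4+2+1 = 7
Cheapest is Yarm–Tarn–Garth–Brook at 7 min.

7 min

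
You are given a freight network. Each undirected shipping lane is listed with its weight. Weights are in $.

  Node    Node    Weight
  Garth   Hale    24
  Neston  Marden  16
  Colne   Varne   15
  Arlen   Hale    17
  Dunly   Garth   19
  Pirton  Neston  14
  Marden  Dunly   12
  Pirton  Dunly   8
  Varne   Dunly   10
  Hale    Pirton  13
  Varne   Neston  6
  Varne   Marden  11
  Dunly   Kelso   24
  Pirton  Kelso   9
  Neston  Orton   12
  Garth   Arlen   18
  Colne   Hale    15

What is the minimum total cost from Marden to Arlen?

Candidate routes:
Marden–Varne–Dunly–Garth–Arlen: 11+10+19+18 = 58
Marden–Dunly–Pirton–Hale–Arlen: 12+8+13+17 = 50
Marden–Varne–Colne–Hale–Arlen: 11+15+15+17 = 58
Marden–Dunly–Garth–Arlen: 12+19+18 = 49
The minimum is $49 via Marden–Dunly–Garth–Arlen.

$49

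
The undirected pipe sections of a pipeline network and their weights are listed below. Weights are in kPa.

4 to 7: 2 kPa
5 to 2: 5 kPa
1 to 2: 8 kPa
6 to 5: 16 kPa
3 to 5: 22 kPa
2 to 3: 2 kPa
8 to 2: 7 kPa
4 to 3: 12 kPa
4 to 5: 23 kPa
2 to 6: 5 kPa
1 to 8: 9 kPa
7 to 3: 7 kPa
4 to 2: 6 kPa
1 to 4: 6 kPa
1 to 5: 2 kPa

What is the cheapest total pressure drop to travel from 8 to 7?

Enumerating some paths:
8 - 2 - 3 - 7: 7+2+7 = 16
8 - 1 - 4 - 7: 9+6+2 = 17
8 - 2 - 4 - 7: 7+6+2 = 15
The minimum is 15 kPa via 8 - 2 - 4 - 7.

15 kPa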